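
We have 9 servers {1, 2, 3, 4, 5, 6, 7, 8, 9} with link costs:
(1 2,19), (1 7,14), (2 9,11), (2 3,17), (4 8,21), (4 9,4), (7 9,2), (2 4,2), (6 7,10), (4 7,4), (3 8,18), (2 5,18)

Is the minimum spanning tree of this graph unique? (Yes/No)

No

Sort edges by weight, then run Kruskal:
2 4 (2): add — endpoints in different components.
7 9 (2): add — endpoints in different components.
4 7 (4): add — endpoints in different components.
4 9 (4): skip — 4 and 9 already connected.
6 7 (10): add — endpoints in different components.
2 9 (11): skip — 2 and 9 already connected.
1 7 (14): add — endpoints in different components.
2 3 (17): add — endpoints in different components.
2 5 (18): add — endpoints in different components.
3 8 (18): add — endpoints in different components.
Non-tree edge 4 9 has weight 4, equal to the heaviest edge on its tree cycle — swapping gives another MST of the same weight. Not unique.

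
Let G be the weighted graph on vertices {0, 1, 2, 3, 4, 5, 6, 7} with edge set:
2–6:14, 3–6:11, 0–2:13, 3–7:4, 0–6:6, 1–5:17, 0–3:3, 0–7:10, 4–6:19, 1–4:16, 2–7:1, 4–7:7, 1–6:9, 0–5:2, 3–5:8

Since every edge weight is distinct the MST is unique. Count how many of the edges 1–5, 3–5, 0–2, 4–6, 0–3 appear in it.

1

Sort edges by weight, then run Kruskal:
2–7 (1): add — endpoints in different components.
0–5 (2): add — endpoints in different components.
0–3 (3): add — endpoints in different components.
3–7 (4): add — endpoints in different components.
0–6 (6): add — endpoints in different components.
4–7 (7): add — endpoints in different components.
3–5 (8): skip — 3 and 5 already connected.
1–6 (9): add — endpoints in different components.
MST edge set: {2–7, 0–5, 0–3, 3–7, 0–6, 4–7, 1–6}.
Of the listed edges, {0–3} are in the MST → 1.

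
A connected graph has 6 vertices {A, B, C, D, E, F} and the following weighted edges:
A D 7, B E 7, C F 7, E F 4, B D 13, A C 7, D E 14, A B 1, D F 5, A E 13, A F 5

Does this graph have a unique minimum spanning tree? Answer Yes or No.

Kruskal's algorithm — process edges by increasing weight (ties by edge label):
A B (1): add — endpoints in different components.
E F (4): add — endpoints in different components.
A F (5): add — endpoints in different components.
D F (5): add — endpoints in different components.
A C (7): add — endpoints in different components.
Non-tree edge C F has weight 7, equal to the heaviest edge on its tree cycle — swapping gives another MST of the same weight. Not unique.

No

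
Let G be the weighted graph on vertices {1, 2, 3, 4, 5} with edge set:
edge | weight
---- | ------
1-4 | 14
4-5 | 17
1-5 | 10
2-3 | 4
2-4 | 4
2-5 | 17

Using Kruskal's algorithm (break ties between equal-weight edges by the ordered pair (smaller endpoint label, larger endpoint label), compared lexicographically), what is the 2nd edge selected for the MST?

Kruskal's algorithm — process edges by increasing weight (ties by edge label):
2-3 (4): add — endpoints in different components.
2-4 (4): add — endpoints in different components.
1-5 (10): add — endpoints in different components.
1-4 (14): add — endpoints in different components.
The 2nd edge added is 2-4.

2-4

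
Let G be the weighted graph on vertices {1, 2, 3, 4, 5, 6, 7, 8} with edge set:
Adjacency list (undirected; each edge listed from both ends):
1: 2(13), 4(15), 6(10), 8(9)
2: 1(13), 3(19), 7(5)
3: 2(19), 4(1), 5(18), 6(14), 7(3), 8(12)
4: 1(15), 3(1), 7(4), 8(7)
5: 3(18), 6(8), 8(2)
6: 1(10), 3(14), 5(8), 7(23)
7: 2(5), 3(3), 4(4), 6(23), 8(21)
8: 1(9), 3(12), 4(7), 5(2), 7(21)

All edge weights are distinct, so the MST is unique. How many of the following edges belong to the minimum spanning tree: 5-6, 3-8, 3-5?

Kruskal: consider edges lightest-first.
3-4 (1): add — endpoints in different components.
5-8 (2): add — endpoints in different components.
3-7 (3): add — endpoints in different components.
4-7 (4): skip — 4 and 7 already connected.
2-7 (5): add — endpoints in different components.
4-8 (7): add — endpoints in different components.
5-6 (8): add — endpoints in different components.
1-8 (9): add — endpoints in different components.
MST edge set: {3-4, 5-8, 3-7, 2-7, 4-8, 5-6, 1-8}.
Of the listed edges, {5-6} are in the MST → 1.

1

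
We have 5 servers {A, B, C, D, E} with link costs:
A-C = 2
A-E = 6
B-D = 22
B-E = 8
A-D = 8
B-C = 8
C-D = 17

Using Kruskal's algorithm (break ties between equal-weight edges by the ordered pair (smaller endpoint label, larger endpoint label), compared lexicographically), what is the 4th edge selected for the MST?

B-C

Sort edges by weight, then run Kruskal:
A-C (2): add. Components now {A,C} {B} {D} {E}
A-E (6): add. Components now {A,C,E} {B} {D}
A-D (8): add. Components now {A,C,D,E} {B}
B-C (8): add. Components now {A,B,C,D,E}
The 4th edge added is B-C.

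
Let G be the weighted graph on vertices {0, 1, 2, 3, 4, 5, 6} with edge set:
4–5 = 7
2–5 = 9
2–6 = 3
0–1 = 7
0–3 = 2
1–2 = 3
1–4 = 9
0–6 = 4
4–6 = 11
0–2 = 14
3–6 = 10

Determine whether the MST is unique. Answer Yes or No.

No

Kruskal: consider edges lightest-first.
0–3 (2): add — endpoints in different components.
1–2 (3): add — endpoints in different components.
2–6 (3): add — endpoints in different components.
0–6 (4): add — endpoints in different components.
0–1 (7): skip — 0 and 1 already connected.
4–5 (7): add — endpoints in different components.
1–4 (9): add — endpoints in different components.
Non-tree edge 2–5 has weight 9, equal to the heaviest edge on its tree cycle — swapping gives another MST of the same weight. Not unique.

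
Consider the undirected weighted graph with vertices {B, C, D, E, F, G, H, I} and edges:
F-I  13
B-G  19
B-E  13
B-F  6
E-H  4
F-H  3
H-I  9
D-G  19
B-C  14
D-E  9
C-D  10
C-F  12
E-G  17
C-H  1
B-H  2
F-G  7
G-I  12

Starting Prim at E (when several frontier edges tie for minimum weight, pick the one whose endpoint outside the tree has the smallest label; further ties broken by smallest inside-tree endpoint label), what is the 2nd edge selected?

C-H

Prim, starting at E.
Step 1: cheapest edge leaving the tree is E-H (4); add H.
Step 2: cheapest edge leaving the tree is C-H (1); add C.
Step 3: cheapest edge leaving the tree is B-H (2); add B.
Step 4: cheapest edge leaving the tree is F-H (3); add F.
Step 5: cheapest edge leaving the tree is F-G (7); add G.
Step 6: cheapest edge leaving the tree is D-E (9); add D.
Step 7: cheapest edge leaving the tree is H-I (9); add I.
The 2nd edge added is C-H.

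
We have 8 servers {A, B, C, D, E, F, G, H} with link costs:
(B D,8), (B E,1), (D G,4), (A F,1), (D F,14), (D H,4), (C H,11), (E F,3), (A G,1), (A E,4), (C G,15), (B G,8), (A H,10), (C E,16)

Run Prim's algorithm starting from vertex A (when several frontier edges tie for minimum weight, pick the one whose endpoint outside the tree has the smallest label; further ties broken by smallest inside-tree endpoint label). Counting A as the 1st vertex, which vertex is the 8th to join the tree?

Prim, starting at A.
Step 1: frontier [A F 1, A G 1, A E 4, A H 10] → take A F (1); add F.
Step 2: frontier [A G 1, A E 4, A H 10, E F 3, D F 14] → take A G (1); add G.
Step 3: frontier [A E 4, A H 10, E F 3, D F 14, D G 4, B G 8, C G 15] → take E F (3); add E.
Step 4: frontier [A H 10, B E 1, C E 16, D F 14, D G 4, B G 8, C G 15] → take B E (1); add B.
Step 5: frontier [A H 10, B D 8, C E 16, D F 14, D G 4, C G 15] → take D G (4); add D.
Step 6: frontier [A H 10, D H 4, C E 16, C G 15] → take D H (4); add H.
Step 7: frontier [C E 16, C G 15, C H 11] → take C H (11); add C.
Vertex order: A, F, G, E, B, D, H, C. The 8th vertex is C.

C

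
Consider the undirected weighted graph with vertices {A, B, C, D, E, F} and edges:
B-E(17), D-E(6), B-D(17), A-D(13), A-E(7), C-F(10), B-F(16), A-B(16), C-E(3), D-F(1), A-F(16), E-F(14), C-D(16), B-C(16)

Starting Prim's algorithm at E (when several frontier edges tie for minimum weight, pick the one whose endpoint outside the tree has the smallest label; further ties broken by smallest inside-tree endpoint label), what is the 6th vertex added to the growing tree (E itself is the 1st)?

B

Prim's algorithm from E:
Step 1: frontier [C-E 3, D-E 6, A-E 7, E-F 14, B-E 17] → take C-E (3); add C.
Step 2: frontier [C-F 10, B-C 16, C-D 16, D-E 6, A-E 7, E-F 14, B-E 17] → take D-E (6); add D.
Step 3: frontier [C-F 10, B-C 16, D-F 1, A-D 13, B-D 17, A-E 7, E-F 14, B-E 17] → take D-F (1); add F.
Step 4: frontier [B-C 16, A-D 13, B-D 17, A-E 7, B-E 17, A-F 16, B-F 16] → take A-E (7); add A.
Step 5: frontier [A-B 16, B-C 16, B-D 17, B-E 17, B-F 16] → take A-B (16); add B.
Vertex order: E, C, D, F, A, B. The 6th vertex is B.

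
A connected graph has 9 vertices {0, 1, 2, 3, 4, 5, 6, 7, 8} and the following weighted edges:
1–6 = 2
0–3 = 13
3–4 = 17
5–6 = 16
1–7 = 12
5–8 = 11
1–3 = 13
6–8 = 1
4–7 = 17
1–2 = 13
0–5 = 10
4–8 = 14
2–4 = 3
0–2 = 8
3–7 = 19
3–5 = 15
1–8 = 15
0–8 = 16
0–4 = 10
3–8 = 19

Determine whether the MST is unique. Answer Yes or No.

Sort edges by weight, then run Kruskal:
6–8 (1): add — endpoints in different components.
1–6 (2): add — endpoints in different components.
2–4 (3): add — endpoints in different components.
0–2 (8): add — endpoints in different components.
0–4 (10): skip — 0 and 4 already connected.
0–5 (10): add — endpoints in different components.
5–8 (11): add — endpoints in different components.
1–7 (12): add — endpoints in different components.
0–3 (13): add — endpoints in different components.
Non-tree edge 1–3 has weight 13, equal to the heaviest edge on its tree cycle — swapping gives another MST of the same weight. Not unique.

No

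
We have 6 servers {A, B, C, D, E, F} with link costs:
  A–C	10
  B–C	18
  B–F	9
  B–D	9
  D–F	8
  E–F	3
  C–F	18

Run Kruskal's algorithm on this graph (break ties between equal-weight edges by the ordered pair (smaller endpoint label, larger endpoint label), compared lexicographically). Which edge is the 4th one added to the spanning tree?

Kruskal's algorithm — process edges by increasing weight (ties by edge label):
E–F (3): add — endpoints in different components.
D–F (8): add — endpoints in different components.
B–D (9): add — endpoints in different components.
B–F (9): skip — B and F already connected.
A–C (10): add — endpoints in different components.
B–C (18): add — endpoints in different components.
The 4th edge added is A–C.

A-C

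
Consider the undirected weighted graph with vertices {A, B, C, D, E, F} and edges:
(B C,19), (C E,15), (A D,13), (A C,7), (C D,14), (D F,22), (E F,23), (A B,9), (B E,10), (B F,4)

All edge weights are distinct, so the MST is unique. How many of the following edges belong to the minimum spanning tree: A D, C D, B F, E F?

2

Kruskal: consider edges lightest-first.
B F (4): add — endpoints in different components.
A C (7): add — endpoints in different components.
A B (9): add — endpoints in different components.
B E (10): add — endpoints in different components.
A D (13): add — endpoints in different components.
MST edge set: {B F, A C, A B, B E, A D}.
Of the listed edges, {A D, B F} are in the MST → 2.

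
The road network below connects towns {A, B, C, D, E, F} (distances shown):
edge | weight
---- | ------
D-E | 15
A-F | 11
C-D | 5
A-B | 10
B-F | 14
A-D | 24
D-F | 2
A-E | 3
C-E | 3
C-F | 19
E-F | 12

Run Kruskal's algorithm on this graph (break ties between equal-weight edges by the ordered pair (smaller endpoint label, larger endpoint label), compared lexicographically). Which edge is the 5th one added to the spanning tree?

A-B

Kruskal's algorithm — process edges by increasing weight (ties by edge label):
D-F (2): add — endpoints in different components.
A-E (3): add — endpoints in different components.
C-E (3): add — endpoints in different components.
C-D (5): add — endpoints in different components.
A-B (10): add — endpoints in different components.
The 5th edge added is A-B.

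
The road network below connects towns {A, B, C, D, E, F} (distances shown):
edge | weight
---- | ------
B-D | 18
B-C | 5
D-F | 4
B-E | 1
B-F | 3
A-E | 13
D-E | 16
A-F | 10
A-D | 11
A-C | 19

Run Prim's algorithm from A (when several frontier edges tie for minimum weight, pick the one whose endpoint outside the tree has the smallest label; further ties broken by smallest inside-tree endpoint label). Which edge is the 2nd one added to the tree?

Grow the tree from A using Prim:
Step 1: frontier [A-F 10, A-D 11, A-E 13, A-C 19] → take A-F (10); add F.
Step 2: frontier [A-D 11, A-E 13, A-C 19, B-F 3, D-F 4] → take B-F (3); add B.
Step 3: frontier [A-D 11, A-E 13, A-C 19, B-E 1, B-C 5, B-D 18, D-F 4] → take B-E (1); add E.
Step 4: frontier [A-D 11, A-C 19, B-C 5, B-D 18, D-E 16, D-F 4] → take D-F (4); add D.
Step 5: frontier [A-C 19, B-C 5] → take B-C (5); add C.
The 2nd edge added is B-F.

B-F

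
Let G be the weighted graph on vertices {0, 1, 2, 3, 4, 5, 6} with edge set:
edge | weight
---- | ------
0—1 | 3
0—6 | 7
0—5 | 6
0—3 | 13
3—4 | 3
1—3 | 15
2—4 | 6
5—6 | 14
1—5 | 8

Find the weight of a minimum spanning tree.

Prim, starting at 6.
Step 1: frontier [0—6 7, 5—6 14] → take 0—6 (7); add 0.
Step 2: frontier [0—1 3, 0—5 6, 0—3 13, 5—6 14] → take 0—1 (3); add 1.
Step 3: frontier [0—5 6, 0—3 13, 1—5 8, 1—3 15, 5—6 14] → take 0—5 (6); add 5.
Step 4: frontier [0—3 13, 1—3 15] → take 0—3 (13); add 3.
Step 5: frontier [3—4 3] → take 3—4 (3); add 4.
Step 6: frontier [2—4 6] → take 2—4 (6); add 2.
MST edges: 0—6, 0—1, 0—5, 0—3, 3—4, 2—4; total weight 7+3+6+13+3+6 = 38.

38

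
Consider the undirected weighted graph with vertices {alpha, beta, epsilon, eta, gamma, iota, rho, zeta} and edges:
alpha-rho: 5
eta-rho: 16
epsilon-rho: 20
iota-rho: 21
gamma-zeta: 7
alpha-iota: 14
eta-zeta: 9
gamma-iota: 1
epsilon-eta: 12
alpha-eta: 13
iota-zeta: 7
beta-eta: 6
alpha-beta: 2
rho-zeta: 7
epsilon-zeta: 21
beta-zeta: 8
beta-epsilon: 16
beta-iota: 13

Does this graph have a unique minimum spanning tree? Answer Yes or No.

Sort edges by weight, then run Kruskal:
gamma-iota (1): add — endpoints in different components.
alpha-beta (2): add — endpoints in different components.
alpha-rho (5): add — endpoints in different components.
beta-eta (6): add — endpoints in different components.
gamma-zeta (7): add — endpoints in different components.
iota-zeta (7): skip — zeta and iota already connected.
rho-zeta (7): add — endpoints in different components.
beta-zeta (8): skip — zeta and beta already connected.
eta-zeta (9): skip — zeta and eta already connected.
epsilon-eta (12): add — endpoints in different components.
Non-tree edge iota-zeta has weight 7, equal to the heaviest edge on its tree cycle — swapping gives another MST of the same weight. Not unique.

No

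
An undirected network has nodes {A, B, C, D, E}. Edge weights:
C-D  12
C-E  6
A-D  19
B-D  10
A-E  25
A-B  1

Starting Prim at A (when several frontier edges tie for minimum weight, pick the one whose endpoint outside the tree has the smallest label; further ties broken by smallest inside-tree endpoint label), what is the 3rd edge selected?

Prim, starting at A.
Step 1: frontier [A-B 1, A-D 19, A-E 25] → take A-B (1); add B.
Step 2: frontier [A-D 19, A-E 25, B-D 10] → take B-D (10); add D.
Step 3: frontier [A-E 25, C-D 12] → take C-D (12); add C.
Step 4: frontier [A-E 25, C-E 6] → take C-E (6); add E.
The 3rd edge added is C-D.

C-D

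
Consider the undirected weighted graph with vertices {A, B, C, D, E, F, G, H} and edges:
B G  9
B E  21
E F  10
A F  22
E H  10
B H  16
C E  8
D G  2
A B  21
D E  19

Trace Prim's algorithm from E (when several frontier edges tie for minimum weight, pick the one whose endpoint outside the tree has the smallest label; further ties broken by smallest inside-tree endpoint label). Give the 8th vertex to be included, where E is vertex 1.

A

Prim's algorithm from E:
Step 1: frontier [C E 8, E F 10, E H 10, D E 19, B E 21] → take C E (8); add C.
Step 2: frontier [E F 10, E H 10, D E 19, B E 21] → take E F (10); add F.
Step 3: frontier [E H 10, D E 19, B E 21, A F 22] → take E H (10); add H.
Step 4: frontier [D E 19, B E 21, A F 22, B H 16] → take B H (16); add B.
Step 5: frontier [B G 9, A B 21, D E 19, A F 22] → take B G (9); add G.
Step 6: frontier [A B 21, D E 19, A F 22, D G 2] → take D G (2); add D.
Step 7: frontier [A B 21, A F 22] → take A B (21); add A.
Vertex order: E, C, F, H, B, G, D, A. The 8th vertex is A.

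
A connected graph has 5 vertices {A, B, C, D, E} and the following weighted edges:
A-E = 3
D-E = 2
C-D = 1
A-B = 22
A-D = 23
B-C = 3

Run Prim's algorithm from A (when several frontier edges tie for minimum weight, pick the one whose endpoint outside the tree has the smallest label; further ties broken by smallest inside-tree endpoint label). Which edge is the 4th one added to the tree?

Prim's algorithm from A:
Step 1: cheapest edge leaving the tree is A-E (3); add E.
Step 2: cheapest edge leaving the tree is D-E (2); add D.
Step 3: cheapest edge leaving the tree is C-D (1); add C.
Step 4: cheapest edge leaving the tree is B-C (3); add B.
The 4th edge added is B-C.

B-C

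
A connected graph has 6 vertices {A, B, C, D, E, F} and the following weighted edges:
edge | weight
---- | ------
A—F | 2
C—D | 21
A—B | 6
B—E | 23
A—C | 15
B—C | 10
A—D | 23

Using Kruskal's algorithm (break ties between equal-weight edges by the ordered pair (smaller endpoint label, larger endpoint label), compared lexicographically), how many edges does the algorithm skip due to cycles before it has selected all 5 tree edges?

Sort edges by weight, then run Kruskal:
A—F (2): add — endpoints in different components.
A—B (6): add — endpoints in different components.
B—C (10): add — endpoints in different components.
A—C (15): skip — A and C already connected.
C—D (21): add — endpoints in different components.
A—D (23): skip — A and D already connected.
B—E (23): add — endpoints in different components.
Edges rejected before the tree was complete: 2.

2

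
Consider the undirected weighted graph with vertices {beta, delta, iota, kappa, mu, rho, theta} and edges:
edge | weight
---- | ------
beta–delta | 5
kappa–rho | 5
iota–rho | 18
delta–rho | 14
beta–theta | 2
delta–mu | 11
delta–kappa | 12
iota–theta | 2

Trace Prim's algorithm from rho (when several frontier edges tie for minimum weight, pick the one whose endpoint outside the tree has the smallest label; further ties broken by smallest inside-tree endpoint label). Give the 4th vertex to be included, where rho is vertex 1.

beta

Prim, starting at rho.
Step 1: cheapest edge leaving the tree is kappa–rho (5); add kappa.
Step 2: cheapest edge leaving the tree is delta–kappa (12); add delta.
Step 3: cheapest edge leaving the tree is beta–delta (5); add beta.
Step 4: cheapest edge leaving the tree is beta–theta (2); add theta.
Step 5: cheapest edge leaving the tree is iota–theta (2); add iota.
Step 6: cheapest edge leaving the tree is delta–mu (11); add mu.
Vertex order: rho, kappa, delta, beta, theta, iota, mu. The 4th vertex is beta.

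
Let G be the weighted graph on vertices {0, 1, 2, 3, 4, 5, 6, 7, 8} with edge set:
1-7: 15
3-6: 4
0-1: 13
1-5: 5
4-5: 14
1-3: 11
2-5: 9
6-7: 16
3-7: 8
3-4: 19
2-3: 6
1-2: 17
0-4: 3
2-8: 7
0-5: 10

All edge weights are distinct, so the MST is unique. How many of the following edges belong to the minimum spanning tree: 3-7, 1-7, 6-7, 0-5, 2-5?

Kruskal's algorithm — process edges by increasing weight (ties by edge label):
0-4 (3): add — endpoints in different components.
3-6 (4): add — endpoints in different components.
1-5 (5): add — endpoints in different components.
2-3 (6): add — endpoints in different components.
2-8 (7): add — endpoints in different components.
3-7 (8): add — endpoints in different components.
2-5 (9): add — endpoints in different components.
0-5 (10): add — endpoints in different components.
MST edge set: {0-4, 3-6, 1-5, 2-3, 2-8, 3-7, 2-5, 0-5}.
Of the listed edges, {3-7, 0-5, 2-5} are in the MST → 3.

3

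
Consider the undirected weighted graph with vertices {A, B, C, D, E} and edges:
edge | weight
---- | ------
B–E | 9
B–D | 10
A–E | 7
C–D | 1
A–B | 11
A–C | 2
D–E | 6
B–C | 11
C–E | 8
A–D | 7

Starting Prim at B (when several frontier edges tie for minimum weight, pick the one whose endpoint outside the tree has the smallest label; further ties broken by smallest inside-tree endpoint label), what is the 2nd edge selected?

D-E

Grow the tree from B using Prim:
Step 1: frontier [B–E 9, B–D 10, A–B 11, B–C 11] → take B–E (9); add E.
Step 2: frontier [B–D 10, A–B 11, B–C 11, D–E 6, A–E 7, C–E 8] → take D–E (6); add D.
Step 3: frontier [A–B 11, B–C 11, C–D 1, A–D 7, A–E 7, C–E 8] → take C–D (1); add C.
Step 4: frontier [A–B 11, A–C 2, A–D 7, A–E 7] → take A–C (2); add A.
The 2nd edge added is D–E.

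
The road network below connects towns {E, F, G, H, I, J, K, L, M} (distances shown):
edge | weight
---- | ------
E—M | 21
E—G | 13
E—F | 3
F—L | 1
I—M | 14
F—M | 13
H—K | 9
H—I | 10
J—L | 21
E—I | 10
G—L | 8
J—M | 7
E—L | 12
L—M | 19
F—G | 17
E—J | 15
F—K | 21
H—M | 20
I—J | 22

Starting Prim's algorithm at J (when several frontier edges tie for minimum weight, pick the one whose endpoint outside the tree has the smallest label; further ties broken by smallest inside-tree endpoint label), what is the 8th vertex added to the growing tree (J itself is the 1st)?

H

Prim's algorithm from J:
Step 1: cheapest edge leaving the tree is J—M (7); add M.
Step 2: cheapest edge leaving the tree is F—M (13); add F.
Step 3: cheapest edge leaving the tree is F—L (1); add L.
Step 4: cheapest edge leaving the tree is E—F (3); add E.
Step 5: cheapest edge leaving the tree is G—L (8); add G.
Step 6: cheapest edge leaving the tree is E—I (10); add I.
Step 7: cheapest edge leaving the tree is H—I (10); add H.
Step 8: cheapest edge leaving the tree is H—K (9); add K.
Vertex order: J, M, F, L, E, G, I, H, K. The 8th vertex is H.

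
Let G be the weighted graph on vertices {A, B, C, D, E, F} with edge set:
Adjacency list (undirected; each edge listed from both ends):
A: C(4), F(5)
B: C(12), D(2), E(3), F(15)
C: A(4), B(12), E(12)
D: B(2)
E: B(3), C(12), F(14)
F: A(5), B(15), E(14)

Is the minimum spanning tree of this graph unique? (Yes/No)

No

Kruskal: consider edges lightest-first.
B-D (2): add — endpoints in different components.
B-E (3): add — endpoints in different components.
A-C (4): add — endpoints in different components.
A-F (5): add — endpoints in different components.
B-C (12): add — endpoints in different components.
Non-tree edge C-E has weight 12, equal to the heaviest edge on its tree cycle — swapping gives another MST of the same weight. Not unique.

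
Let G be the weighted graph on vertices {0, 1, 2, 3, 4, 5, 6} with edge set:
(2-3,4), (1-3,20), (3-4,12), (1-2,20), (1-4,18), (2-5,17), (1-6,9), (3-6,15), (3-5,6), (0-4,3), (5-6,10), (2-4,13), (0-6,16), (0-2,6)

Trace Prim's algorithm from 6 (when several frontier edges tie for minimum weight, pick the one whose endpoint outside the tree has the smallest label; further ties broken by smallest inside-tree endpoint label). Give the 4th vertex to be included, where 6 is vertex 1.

Prim's algorithm from 6:
Step 1: cheapest edge leaving the tree is 1-6 (9); add 1.
Step 2: cheapest edge leaving the tree is 5-6 (10); add 5.
Step 3: cheapest edge leaving the tree is 3-5 (6); add 3.
Step 4: cheapest edge leaving the tree is 2-3 (4); add 2.
Step 5: cheapest edge leaving the tree is 0-2 (6); add 0.
Step 6: cheapest edge leaving the tree is 0-4 (3); add 4.
Vertex order: 6, 1, 5, 3, 2, 0, 4. The 4th vertex is 3.

3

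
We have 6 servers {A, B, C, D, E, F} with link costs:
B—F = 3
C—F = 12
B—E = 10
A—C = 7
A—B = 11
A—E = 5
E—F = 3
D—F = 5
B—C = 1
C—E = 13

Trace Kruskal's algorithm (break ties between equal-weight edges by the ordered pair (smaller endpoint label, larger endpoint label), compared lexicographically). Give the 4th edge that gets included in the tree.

Sort edges by weight, then run Kruskal:
B—C (1): add — endpoints in different components.
B—F (3): add — endpoints in different components.
E—F (3): add — endpoints in different components.
A—E (5): add — endpoints in different components.
D—F (5): add — endpoints in different components.
The 4th edge added is A—E.

A-E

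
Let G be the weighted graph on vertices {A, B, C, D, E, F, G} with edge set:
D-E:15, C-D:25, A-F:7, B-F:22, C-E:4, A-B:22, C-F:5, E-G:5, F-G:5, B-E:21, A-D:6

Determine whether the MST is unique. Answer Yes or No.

No

Kruskal: consider edges lightest-first.
C-E (4): add — endpoints in different components.
C-F (5): add — endpoints in different components.
E-G (5): add — endpoints in different components.
F-G (5): skip — F and G already connected.
A-D (6): add — endpoints in different components.
A-F (7): add — endpoints in different components.
D-E (15): skip — D and E already connected.
B-E (21): add — endpoints in different components.
Non-tree edge F-G has weight 5, equal to the heaviest edge on its tree cycle — swapping gives another MST of the same weight. Not unique.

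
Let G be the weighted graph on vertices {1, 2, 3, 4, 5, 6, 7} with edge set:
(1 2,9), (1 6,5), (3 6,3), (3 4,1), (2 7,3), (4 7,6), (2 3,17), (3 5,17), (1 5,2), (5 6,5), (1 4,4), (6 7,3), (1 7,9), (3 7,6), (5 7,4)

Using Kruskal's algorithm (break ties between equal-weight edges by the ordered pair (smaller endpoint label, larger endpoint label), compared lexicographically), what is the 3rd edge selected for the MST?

2-7

Kruskal: consider edges lightest-first.
3 4 (1): add. Components now {1} {2} {3,4} {5} {6} {7}
1 5 (2): add. Components now {1,5} {2} {3,4} {6} {7}
2 7 (3): add. Components now {1,5} {2,7} {3,4} {6}
3 6 (3): add. Components now {1,5} {2,7} {3,4,6}
6 7 (3): add. Components now {1,5} {2,3,4,6,7}
1 4 (4): add. Components now {1,2,3,4,5,6,7}
The 3rd edge added is 2 7.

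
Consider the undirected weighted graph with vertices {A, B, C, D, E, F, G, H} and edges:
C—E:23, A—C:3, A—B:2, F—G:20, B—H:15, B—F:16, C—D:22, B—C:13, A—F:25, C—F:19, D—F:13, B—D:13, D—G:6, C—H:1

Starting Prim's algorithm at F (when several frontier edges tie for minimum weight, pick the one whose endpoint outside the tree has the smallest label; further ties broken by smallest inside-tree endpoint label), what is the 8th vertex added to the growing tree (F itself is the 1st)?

E

Grow the tree from F using Prim:
Step 1: cheapest edge leaving the tree is D—F (13); add D.
Step 2: cheapest edge leaving the tree is D—G (6); add G.
Step 3: cheapest edge leaving the tree is B—D (13); add B.
Step 4: cheapest edge leaving the tree is A—B (2); add A.
Step 5: cheapest edge leaving the tree is A—C (3); add C.
Step 6: cheapest edge leaving the tree is C—H (1); add H.
Step 7: cheapest edge leaving the tree is C—E (23); add E.
Vertex order: F, D, G, B, A, C, H, E. The 8th vertex is E.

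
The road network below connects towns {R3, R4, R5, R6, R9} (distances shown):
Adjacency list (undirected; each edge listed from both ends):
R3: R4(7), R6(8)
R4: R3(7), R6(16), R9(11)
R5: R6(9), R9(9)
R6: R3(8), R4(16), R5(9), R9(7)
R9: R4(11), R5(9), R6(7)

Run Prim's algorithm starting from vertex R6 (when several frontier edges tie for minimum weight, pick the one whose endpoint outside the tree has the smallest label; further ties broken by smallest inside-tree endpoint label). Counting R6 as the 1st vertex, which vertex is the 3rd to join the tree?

Grow the tree from R6 using Prim:
Step 1: cheapest edge leaving the tree is R6-R9 (7); add R9.
Step 2: cheapest edge leaving the tree is R3-R6 (8); add R3.
Step 3: cheapest edge leaving the tree is R3-R4 (7); add R4.
Step 4: cheapest edge leaving the tree is R5-R6 (9); add R5.
Vertex order: R6, R9, R3, R4, R5. The 3rd vertex is R3.

R3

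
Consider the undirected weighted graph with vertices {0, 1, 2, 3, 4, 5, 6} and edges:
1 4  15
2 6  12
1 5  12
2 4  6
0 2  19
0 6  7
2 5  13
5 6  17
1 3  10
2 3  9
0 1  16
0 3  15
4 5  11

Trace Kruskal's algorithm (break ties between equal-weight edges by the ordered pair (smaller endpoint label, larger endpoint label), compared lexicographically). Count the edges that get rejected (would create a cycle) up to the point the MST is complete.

Kruskal's algorithm — process edges by increasing weight (ties by edge label):
2 4 (6): add — endpoints in different components.
0 6 (7): add — endpoints in different components.
2 3 (9): add — endpoints in different components.
1 3 (10): add — endpoints in different components.
4 5 (11): add — endpoints in different components.
1 5 (12): skip — 1 and 5 already connected.
2 6 (12): add — endpoints in different components.
Edges rejected before the tree was complete: 1.

1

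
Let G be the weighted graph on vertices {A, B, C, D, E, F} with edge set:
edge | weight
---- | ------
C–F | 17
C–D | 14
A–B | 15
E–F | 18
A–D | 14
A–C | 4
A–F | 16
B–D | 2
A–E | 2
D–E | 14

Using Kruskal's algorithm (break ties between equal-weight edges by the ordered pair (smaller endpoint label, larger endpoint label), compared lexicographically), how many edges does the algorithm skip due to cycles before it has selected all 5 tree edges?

3

Sort edges by weight, then run Kruskal:
A–E (2): add. Components now {A,E} {B} {C} {D} {F}
B–D (2): add. Components now {A,E} {B,D} {C} {F}
A–C (4): add. Components now {A,C,E} {B,D} {F}
A–D (14): add. Components now {A,B,C,D,E} {F}
C–D (14): skip — C and D already connected.
D–E (14): skip — D and E already connected.
A–B (15): skip — A and B already connected.
A–F (16): add. Components now {A,B,C,D,E,F}
Edges rejected before the tree was complete: 3.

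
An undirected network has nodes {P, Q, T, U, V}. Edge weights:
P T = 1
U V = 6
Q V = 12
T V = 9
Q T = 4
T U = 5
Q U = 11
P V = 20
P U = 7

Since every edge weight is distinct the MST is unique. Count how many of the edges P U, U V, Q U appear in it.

1

Kruskal's algorithm — process edges by increasing weight (ties by edge label):
P T (1): add — endpoints in different components.
Q T (4): add — endpoints in different components.
T U (5): add — endpoints in different components.
U V (6): add — endpoints in different components.
MST edge set: {P T, Q T, T U, U V}.
Of the listed edges, {U V} are in the MST → 1.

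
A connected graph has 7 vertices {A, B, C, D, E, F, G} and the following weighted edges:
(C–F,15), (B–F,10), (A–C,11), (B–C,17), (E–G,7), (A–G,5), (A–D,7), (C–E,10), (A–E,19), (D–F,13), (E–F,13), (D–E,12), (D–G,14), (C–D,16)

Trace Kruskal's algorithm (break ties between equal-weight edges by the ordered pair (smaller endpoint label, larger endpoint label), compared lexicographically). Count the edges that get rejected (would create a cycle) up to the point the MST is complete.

2

Sort edges by weight, then run Kruskal:
A–G (5): add. Components now {A,G} {B} {C} {D} {E} {F}
A–D (7): add. Components now {A,D,G} {B} {C} {E} {F}
E–G (7): add. Components now {A,D,E,G} {B} {C} {F}
B–F (10): add. Components now {A,D,E,G} {B,F} {C}
C–E (10): add. Components now {A,C,D,E,G} {B,F}
A–C (11): skip — A and C already connected.
D–E (12): skip — D and E already connected.
D–F (13): add. Components now {A,B,C,D,E,F,G}
Edges rejected before the tree was complete: 2.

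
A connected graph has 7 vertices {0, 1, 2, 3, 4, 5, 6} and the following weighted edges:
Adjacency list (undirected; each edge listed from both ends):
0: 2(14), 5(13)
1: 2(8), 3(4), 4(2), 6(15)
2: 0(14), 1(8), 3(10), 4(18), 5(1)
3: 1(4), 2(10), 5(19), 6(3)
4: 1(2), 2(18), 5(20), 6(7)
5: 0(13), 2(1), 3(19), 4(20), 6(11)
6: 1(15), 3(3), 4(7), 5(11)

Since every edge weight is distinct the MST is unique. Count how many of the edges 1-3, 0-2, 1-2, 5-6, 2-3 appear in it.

2

Kruskal: consider edges lightest-first.
2-5 (1): add. Components now {0} {1} {2,5} {3} {4} {6}
1-4 (2): add. Components now {0} {1,4} {2,5} {3} {6}
3-6 (3): add. Components now {0} {1,4} {2,5} {3,6}
1-3 (4): add. Components now {0} {1,3,4,6} {2,5}
4-6 (7): skip — 4 and 6 already connected.
1-2 (8): add. Components now {0} {1,2,3,4,5,6}
2-3 (10): skip — 2 and 3 already connected.
5-6 (11): skip — 5 and 6 already connected.
0-5 (13): add. Components now {0,1,2,3,4,5,6}
MST edge set: {2-5, 1-4, 3-6, 1-3, 1-2, 0-5}.
Of the listed edges, {1-3, 1-2} are in the MST → 2.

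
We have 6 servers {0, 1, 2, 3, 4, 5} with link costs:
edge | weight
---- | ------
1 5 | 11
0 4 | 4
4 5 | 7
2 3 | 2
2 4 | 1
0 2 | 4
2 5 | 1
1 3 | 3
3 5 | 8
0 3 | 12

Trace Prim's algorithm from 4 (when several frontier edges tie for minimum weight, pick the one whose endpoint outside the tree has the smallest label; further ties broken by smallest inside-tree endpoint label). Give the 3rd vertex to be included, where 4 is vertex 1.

Grow the tree from 4 using Prim:
Step 1: cheapest edge leaving the tree is 2 4 (1); add 2.
Step 2: cheapest edge leaving the tree is 2 5 (1); add 5.
Step 3: cheapest edge leaving the tree is 2 3 (2); add 3.
Step 4: cheapest edge leaving the tree is 1 3 (3); add 1.
Step 5: cheapest edge leaving the tree is 0 2 (4); add 0.
Vertex order: 4, 2, 5, 3, 1, 0. The 3rd vertex is 5.

5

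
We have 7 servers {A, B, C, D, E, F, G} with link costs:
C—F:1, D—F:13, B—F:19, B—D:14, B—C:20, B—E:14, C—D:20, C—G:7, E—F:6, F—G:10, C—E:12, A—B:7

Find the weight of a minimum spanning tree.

48

Prim, starting at C.
Step 1: cheapest edge leaving the tree is C—F (1); add F.
Step 2: cheapest edge leaving the tree is E—F (6); add E.
Step 3: cheapest edge leaving the tree is C—G (7); add G.
Step 4: cheapest edge leaving the tree is D—F (13); add D.
Step 5: cheapest edge leaving the tree is B—D (14); add B.
Step 6: cheapest edge leaving the tree is A—B (7); add A.
MST edges: C—F, E—F, C—G, D—F, B—D, A—B; total weight 1+6+7+13+14+7 = 48.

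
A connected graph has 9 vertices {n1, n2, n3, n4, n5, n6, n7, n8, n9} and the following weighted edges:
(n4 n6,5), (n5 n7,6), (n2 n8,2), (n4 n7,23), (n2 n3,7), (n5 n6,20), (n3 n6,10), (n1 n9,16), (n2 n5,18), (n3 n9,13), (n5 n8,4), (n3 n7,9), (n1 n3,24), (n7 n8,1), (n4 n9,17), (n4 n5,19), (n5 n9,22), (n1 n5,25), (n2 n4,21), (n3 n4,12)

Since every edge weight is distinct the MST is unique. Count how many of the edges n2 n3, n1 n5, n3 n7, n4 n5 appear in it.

1

Sort edges by weight, then run Kruskal:
n7 n8 (1): add — endpoints in different components.
n2 n8 (2): add — endpoints in different components.
n5 n8 (4): add — endpoints in different components.
n4 n6 (5): add — endpoints in different components.
n5 n7 (6): skip — n5 and n7 already connected.
n2 n3 (7): add — endpoints in different components.
n3 n7 (9): skip — n3 and n7 already connected.
n3 n6 (10): add — endpoints in different components.
n3 n4 (12): skip — n3 and n4 already connected.
n3 n9 (13): add — endpoints in different components.
n1 n9 (16): add — endpoints in different components.
MST edge set: {n7 n8, n2 n8, n5 n8, n4 n6, n2 n3, n3 n6, n3 n9, n1 n9}.
Of the listed edges, {n2 n3} are in the MST → 1.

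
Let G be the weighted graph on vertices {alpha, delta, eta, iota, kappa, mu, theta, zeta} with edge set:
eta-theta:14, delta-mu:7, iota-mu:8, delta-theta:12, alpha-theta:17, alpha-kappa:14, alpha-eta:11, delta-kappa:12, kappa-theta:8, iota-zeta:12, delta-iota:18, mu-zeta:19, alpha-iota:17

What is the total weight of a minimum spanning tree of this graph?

72

Grow the tree from alpha using Prim:
Step 1: frontier [alpha-eta 11, alpha-kappa 14, alpha-iota 17, alpha-theta 17] → take alpha-eta (11); add eta.
Step 2: frontier [alpha-kappa 14, alpha-iota 17, alpha-theta 17, eta-theta 14] → take alpha-kappa (14); add kappa.
Step 3: frontier [alpha-iota 17, alpha-theta 17, eta-theta 14, kappa-theta 8, delta-kappa 12] → take kappa-theta (8); add theta.
Step 4: frontier [alpha-iota 17, delta-kappa 12, delta-theta 12] → take delta-kappa (12); add delta.
Step 5: frontier [alpha-iota 17, delta-mu 7, delta-iota 18] → take delta-mu (7); add mu.
Step 6: frontier [alpha-iota 17, delta-iota 18, iota-mu 8, mu-zeta 19] → take iota-mu (8); add iota.
Step 7: frontier [iota-zeta 12, mu-zeta 19] → take iota-zeta (12); add zeta.
MST edges: alpha-eta, alpha-kappa, kappa-theta, delta-kappa, delta-mu, iota-mu, iota-zeta; total weight 11+14+8+12+7+8+12 = 72.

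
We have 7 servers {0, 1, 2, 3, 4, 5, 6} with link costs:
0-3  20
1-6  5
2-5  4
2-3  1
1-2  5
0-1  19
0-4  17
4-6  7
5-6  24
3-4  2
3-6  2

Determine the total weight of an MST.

Kruskal's algorithm — process edges by increasing weight (ties by edge label):
2-3 (1): add. Components now {0} {1} {2,3} {4} {5} {6}
3-4 (2): add. Components now {0} {1} {2,3,4} {5} {6}
3-6 (2): add. Components now {0} {1} {2,3,4,6} {5}
2-5 (4): add. Components now {0} {1} {2,3,4,5,6}
1-2 (5): add. Components now {0} {1,2,3,4,5,6}
1-6 (5): skip — 1 and 6 already connected.
4-6 (7): skip — 4 and 6 already connected.
0-4 (17): add. Components now {0,1,2,3,4,5,6}
MST edges: 2-3, 3-4, 3-6, 2-5, 1-2, 0-4; total weight 1+2+2+4+5+17 = 31.

31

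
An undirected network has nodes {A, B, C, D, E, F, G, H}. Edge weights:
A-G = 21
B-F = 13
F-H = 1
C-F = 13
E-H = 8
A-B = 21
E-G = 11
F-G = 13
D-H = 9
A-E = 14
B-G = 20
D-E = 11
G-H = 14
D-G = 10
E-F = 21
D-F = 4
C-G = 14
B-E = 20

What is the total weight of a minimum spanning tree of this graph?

Kruskal's algorithm — process edges by increasing weight (ties by edge label):
F-H (1): add — endpoints in different components.
D-F (4): add — endpoints in different components.
E-H (8): add — endpoints in different components.
D-H (9): skip — D and H already connected.
D-G (10): add — endpoints in different components.
D-E (11): skip — D and E already connected.
E-G (11): skip — E and G already connected.
B-F (13): add — endpoints in different components.
C-F (13): add — endpoints in different components.
F-G (13): skip — F and G already connected.
A-E (14): add — endpoints in different components.
MST edges: F-H, D-F, E-H, D-G, B-F, C-F, A-E; total weight 1+4+8+10+13+13+14 = 63.

63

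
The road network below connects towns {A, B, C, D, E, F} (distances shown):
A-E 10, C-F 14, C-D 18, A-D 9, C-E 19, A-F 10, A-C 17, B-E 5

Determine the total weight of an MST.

Prim, starting at C.
Step 1: cheapest edge leaving the tree is C-F (14); add F.
Step 2: cheapest edge leaving the tree is A-F (10); add A.
Step 3: cheapest edge leaving the tree is A-D (9); add D.
Step 4: cheapest edge leaving the tree is A-E (10); add E.
Step 5: cheapest edge leaving the tree is B-E (5); add B.
MST edges: C-F, A-F, A-D, A-E, B-E; total weight 14+10+9+10+5 = 48.

48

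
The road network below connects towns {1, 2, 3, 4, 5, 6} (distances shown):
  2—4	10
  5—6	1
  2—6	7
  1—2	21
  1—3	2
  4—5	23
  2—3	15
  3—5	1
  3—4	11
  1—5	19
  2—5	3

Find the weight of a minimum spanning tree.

17

Prim's algorithm from 5:
Step 1: cheapest edge leaving the tree is 3—5 (1); add 3.
Step 2: cheapest edge leaving the tree is 5—6 (1); add 6.
Step 3: cheapest edge leaving the tree is 1—3 (2); add 1.
Step 4: cheapest edge leaving the tree is 2—5 (3); add 2.
Step 5: cheapest edge leaving the tree is 2—4 (10); add 4.
MST edges: 3—5, 5—6, 1—3, 2—5, 2—4; total weight 1+1+2+3+10 = 17.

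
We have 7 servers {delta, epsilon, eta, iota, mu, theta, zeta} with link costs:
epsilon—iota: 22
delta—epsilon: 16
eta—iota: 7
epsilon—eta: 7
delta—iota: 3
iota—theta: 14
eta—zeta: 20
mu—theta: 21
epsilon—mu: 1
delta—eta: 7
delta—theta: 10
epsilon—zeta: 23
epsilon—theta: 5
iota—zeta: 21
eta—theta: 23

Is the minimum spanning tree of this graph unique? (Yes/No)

Kruskal's algorithm — process edges by increasing weight (ties by edge label):
epsilon—mu (1): add — endpoints in different components.
delta—iota (3): add — endpoints in different components.
epsilon—theta (5): add — endpoints in different components.
delta—eta (7): add — endpoints in different components.
epsilon—eta (7): add — endpoints in different components.
eta—iota (7): skip — iota and eta already connected.
delta—theta (10): skip — theta and delta already connected.
iota—theta (14): skip — iota and theta already connected.
delta—epsilon (16): skip — delta and epsilon already connected.
eta—zeta (20): add — endpoints in different components.
Non-tree edge eta—iota has weight 7, equal to the heaviest edge on its tree cycle — swapping gives another MST of the same weight. Not unique.

No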